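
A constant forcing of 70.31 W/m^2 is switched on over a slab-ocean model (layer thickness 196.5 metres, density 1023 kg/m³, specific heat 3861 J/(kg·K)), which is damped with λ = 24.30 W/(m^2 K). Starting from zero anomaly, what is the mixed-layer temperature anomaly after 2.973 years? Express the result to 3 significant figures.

2.74 K

Areal heat capacity C = ρ c_p D = 1023 × 3861 × 196.5 = 7.76×10^8 J m⁻² K⁻¹.
τ = C / λ = 7.76×10^8 / 24.30 = 3.19×10^7 s.
Equilibrium anomaly ΔT_eq = F / λ = 70.31 / 24.30 = 2.89 K.
t = 2.973 years = 9.38×10^7 s, so t/τ = 2.94.
ΔT(t) = ΔT_eq (1 − e^(−t/τ)) = 2.89 × (1 − e^−2.94) = 2.74 K.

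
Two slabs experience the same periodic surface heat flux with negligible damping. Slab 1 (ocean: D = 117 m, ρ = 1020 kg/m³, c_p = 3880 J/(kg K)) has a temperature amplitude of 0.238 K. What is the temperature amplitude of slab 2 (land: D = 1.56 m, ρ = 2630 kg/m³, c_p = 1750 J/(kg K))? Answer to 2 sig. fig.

C_ocean = 4.63×10^8 J/(m²·K); C_land = 7.18×10^6 J/(m²·K).
A ∝ 1/C ⇒ A_land = A_ocean × C_ocean/C_land = 0.238 × 64.5 = 15.3 K.

15 K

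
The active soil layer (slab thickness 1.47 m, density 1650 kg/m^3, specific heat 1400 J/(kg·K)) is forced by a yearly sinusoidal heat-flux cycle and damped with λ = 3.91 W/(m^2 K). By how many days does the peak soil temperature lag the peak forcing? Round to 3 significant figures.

9.95 days

Areal heat capacity C = ρ c_p D = 1650 × 1400 × 1.47 = 3.40×10^6 J/(m²·K).
ω = 2π / 3.15×10^7 s = 1.99×10^-7 s⁻¹.
Phase lag φ = arctan(Cω/λ) = arctan(0.677/3.91) = 0.171 rad.
Time lag = φ / ω = 0.171 / 1.99×10^-7 = 8.60×10^5 s = 9.95 days.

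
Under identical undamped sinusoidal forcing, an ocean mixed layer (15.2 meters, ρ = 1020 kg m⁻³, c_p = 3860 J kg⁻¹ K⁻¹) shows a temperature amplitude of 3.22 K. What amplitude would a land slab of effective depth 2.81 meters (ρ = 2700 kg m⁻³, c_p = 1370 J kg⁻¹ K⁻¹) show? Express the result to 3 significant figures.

C_ocean = 5.98×10^7 J/(m²·K); C_land = 1.04×10^7 J/(m²·K).
A ∝ 1/C ⇒ A_land = A_ocean × C_ocean/C_land = 3.22 × 5.76 = 18.5 K.

18.5 K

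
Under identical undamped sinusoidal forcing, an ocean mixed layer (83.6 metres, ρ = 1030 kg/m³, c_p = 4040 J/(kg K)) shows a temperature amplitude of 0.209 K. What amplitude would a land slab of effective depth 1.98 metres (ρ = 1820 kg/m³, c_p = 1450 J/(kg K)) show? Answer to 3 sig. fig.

13.9 K

C_ocean = 3.48×10^8 J/(m²·K); C_land = 5.23×10^6 J/(m²·K).
A ∝ 1/C ⇒ A_land = A_ocean × C_ocean/C_land = 0.209 × 66.6 = 13.9 K.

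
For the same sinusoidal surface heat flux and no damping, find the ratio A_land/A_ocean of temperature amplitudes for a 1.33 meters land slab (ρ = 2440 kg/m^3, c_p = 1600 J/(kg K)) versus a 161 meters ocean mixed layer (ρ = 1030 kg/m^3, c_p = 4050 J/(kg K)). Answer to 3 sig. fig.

129

C_ocean = 1030 × 4050 × 161 = 6.72×10^8 J/(m²·K).
C_land = 2440 × 1600 × 1.33 = 5.19×10^6 J/(m²·K).
Undamped amplitude ∝ 1/C, so A_land/A_ocean = C_ocean/C_land = 129.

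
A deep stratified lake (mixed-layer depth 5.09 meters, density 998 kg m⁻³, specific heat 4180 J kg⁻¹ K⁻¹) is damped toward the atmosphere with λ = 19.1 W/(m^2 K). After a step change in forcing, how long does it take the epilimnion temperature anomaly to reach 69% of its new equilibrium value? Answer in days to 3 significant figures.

Areal heat capacity C = ρ c_p D = 998 × 4180 × 5.09 = 2.12×10^7 J/(m^2 K).
τ = C / λ = 2.12×10^7 / 19.1 = 1.11×10^6 s.
Fraction reached: 1 − e^(−t/τ) = 0.69 ⇒ t = −τ ln(1 − 0.69) = τ × 1.17.
t = 1.30×10^6 s = 15.1 days.

15.1 days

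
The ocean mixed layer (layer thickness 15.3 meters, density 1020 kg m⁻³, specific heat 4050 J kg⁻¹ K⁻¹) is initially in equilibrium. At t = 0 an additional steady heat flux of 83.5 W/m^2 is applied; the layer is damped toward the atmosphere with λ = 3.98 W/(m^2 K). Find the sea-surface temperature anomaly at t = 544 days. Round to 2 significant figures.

Areal heat capacity C = ρ c_p D = 1020 × 4050 × 15.3 = 6.32×10^7 J/(m²·K).
τ = C / λ = 6.32×10^7 / 3.98 = 1.59×10^7 s.
Equilibrium anomaly ΔT_eq = F / λ = 83.5 / 3.98 = 21.0 K.
t = 544 days = 4.70×10^7 s, so t/τ = 2.96.
ΔT(t) = ΔT_eq (1 − e^(−t/τ)) = 21.0 × (1 − e^−2.96) = 19.9 K.

20 K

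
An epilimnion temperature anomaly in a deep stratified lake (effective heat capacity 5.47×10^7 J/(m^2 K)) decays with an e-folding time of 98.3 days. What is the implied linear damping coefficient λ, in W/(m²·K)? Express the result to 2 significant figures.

6.4

Areal heat capacity C = 5.47×10^7 J/(m^2 K) (given).
τ = 98.3 days = 8.49×10^6 s.
λ = C / τ = 5.47×10^7 / 8.49×10^6 = 6.44 W/(m²·K).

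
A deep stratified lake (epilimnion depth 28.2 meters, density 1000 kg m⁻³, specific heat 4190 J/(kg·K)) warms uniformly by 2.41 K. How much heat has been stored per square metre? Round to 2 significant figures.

2.8×10^8

Areal heat capacity C = ρ c_p D = 1000 × 4190 × 28.2 = 1.18×10^8 J/(m^2 K).
ΔQ = C ΔT = 1.18×10^8 × 2.41 = 2.85×10^8 J/m².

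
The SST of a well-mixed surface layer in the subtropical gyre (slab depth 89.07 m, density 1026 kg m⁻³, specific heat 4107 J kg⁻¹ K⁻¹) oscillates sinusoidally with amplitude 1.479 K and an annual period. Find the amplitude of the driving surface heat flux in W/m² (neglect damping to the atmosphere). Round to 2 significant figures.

Areal heat capacity C = ρ c_p D = 1026 × 4107 × 89.07 = 3.75×10^8 J/(m²·K).
ω = 2π / 3.15×10^7 s = 1.99×10^-7 s⁻¹.
Cω = 3.75×10^8 × 1.99×10^-7 = 74.8 W/(m²·K).
F₀ = A × Cω = 1.479 × 74.8 = 111 W/m².

110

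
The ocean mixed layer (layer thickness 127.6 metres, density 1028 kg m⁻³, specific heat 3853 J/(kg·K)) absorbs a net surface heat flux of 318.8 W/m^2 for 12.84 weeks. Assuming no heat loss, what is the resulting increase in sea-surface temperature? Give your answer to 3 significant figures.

4.90 K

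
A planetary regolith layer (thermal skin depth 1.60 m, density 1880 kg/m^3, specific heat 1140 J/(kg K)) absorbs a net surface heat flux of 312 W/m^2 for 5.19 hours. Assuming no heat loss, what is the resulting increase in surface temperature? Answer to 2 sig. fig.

Areal heat capacity C = ρ c_p D = 1880 × 1140 × 1.60 = 3.43×10^6 J m⁻² K⁻¹.
Net heat input Q = F Δt = 312 × (5.19 hours × 3600 s/hour) = 5.83×10^6 J/m².
ΔT = Q / C = 5.83×10^6 / 3.43×10^6 = 1.70 K.

1.7 K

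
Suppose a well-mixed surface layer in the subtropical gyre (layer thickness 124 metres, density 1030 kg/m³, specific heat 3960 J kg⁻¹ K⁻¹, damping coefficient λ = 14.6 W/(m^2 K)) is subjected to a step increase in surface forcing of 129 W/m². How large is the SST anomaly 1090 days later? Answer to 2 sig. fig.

Areal heat capacity C = ρ c_p D = 1030 × 3960 × 124 = 5.06×10^8 J/(m²·K).
τ = C / λ = 5.06×10^8 / 14.6 = 3.46×10^7 s.
Equilibrium anomaly ΔT_eq = F / λ = 129 / 14.6 = 8.84 K.
t = 1090 days = 9.42×10^7 s, so t/τ = 2.72.
ΔT(t) = ΔT_eq (1 − e^(−t/τ)) = 8.84 × (1 − e^−2.72) = 8.25 K.

8.3 K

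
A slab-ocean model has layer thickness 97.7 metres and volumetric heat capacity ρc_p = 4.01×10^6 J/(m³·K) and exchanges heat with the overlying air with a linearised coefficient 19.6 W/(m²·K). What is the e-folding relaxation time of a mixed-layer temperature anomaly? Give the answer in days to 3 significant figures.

231 days

Areal heat capacity C = ρc_p × D = 4.01×10^6 × 97.7 = 3.92×10^8 J/(m^2 K).
Relaxation time τ = C / λ = 3.92×10^8 / 19.6 = 2.00×10^7 s.
In days: 2.00×10^7 s / (86400 s/day) = 231 days.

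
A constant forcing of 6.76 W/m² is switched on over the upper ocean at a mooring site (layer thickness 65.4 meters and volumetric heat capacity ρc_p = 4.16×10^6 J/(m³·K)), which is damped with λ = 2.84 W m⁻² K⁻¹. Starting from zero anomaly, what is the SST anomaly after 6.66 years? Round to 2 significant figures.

Areal heat capacity C = ρc_p × D = 4.16×10^6 × 65.4 = 2.72×10^8 J m⁻² K⁻¹.
τ = C / λ = 2.72×10^8 / 2.84 = 9.58×10^7 s.
Equilibrium anomaly ΔT_eq = F / λ = 6.76 / 2.84 = 2.38 K.
t = 6.66 years = 2.10×10^8 s, so t/τ = 2.19.
ΔT(t) = ΔT_eq (1 − e^(−t/τ)) = 2.38 × (1 − e^−2.19) = 2.11 K.

2.1 K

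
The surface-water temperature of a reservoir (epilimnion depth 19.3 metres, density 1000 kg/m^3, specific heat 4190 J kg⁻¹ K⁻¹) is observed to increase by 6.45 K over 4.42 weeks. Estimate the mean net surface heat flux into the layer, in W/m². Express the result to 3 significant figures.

195

Areal heat capacity C = ρ c_p D = 1000 × 4190 × 19.3 = 8.09×10^7 J/(m^2 K).
Required heat per unit area: Q = C ΔT = 8.09×10^7 × 6.45 = 5.22×10^8 J/m².
Flux F = Q / Δt = 5.22×10^8 / 2.67×10^6 s = 195 W/m².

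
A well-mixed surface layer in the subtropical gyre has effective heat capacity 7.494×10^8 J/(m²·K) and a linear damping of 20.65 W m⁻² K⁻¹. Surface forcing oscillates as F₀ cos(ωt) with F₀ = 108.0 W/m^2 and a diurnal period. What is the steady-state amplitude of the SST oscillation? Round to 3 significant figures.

0.00198 K

Areal heat capacity C = 7.494×10^8 J/(m²·K) (given).
Angular frequency ω = 2π / T = 2π / 86400 s = 7.27×10^-5 s⁻¹.
√((Cω)² + λ²) = √((54500)² + 20.65²) = 54500 W/(m²·K).
Amplitude A = F₀ / √((Cω)²+λ²) = 108.0 / 54500 = 0.00198 K.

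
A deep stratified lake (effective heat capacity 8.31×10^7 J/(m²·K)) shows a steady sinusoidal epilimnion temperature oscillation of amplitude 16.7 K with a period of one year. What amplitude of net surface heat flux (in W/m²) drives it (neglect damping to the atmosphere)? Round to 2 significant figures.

Areal heat capacity C = 8.31×10^7 J/(m²·K) (given).
ω = 2π / 3.15×10^7 s = 1.99×10^-7 s⁻¹.
Cω = 8.31×10^7 × 1.99×10^-7 = 16.6 W/(m²·K).
F₀ = A × Cω = 16.7 × 16.6 = 276 W/m².

280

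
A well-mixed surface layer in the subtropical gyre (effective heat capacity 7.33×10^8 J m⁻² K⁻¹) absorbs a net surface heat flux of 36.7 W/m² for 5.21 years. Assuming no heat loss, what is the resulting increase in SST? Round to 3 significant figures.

Areal heat capacity C = 7.33×10^8 J m⁻² K⁻¹ (given).
Net heat input Q = F Δt = 36.7 × (5.21 years × 3.156×10^7 s/year) = 6.03×10^9 J/m².
ΔT = Q / C = 6.03×10^9 / 7.33×10^8 = 8.23 K.

8.23 K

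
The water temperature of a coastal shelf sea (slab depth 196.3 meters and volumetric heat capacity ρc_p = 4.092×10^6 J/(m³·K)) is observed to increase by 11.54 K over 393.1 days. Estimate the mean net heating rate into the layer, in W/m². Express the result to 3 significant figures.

273

Areal heat capacity C = ρc_p × D = 4.092×10^6 × 196.3 = 8.03×10^8 J/(m^2 K).
Required heat per unit area: Q = C ΔT = 8.03×10^8 × 11.54 = 9.27×10^9 J/m².
Flux F = Q / Δt = 9.27×10^9 / 3.40×10^7 s = 273 W/m².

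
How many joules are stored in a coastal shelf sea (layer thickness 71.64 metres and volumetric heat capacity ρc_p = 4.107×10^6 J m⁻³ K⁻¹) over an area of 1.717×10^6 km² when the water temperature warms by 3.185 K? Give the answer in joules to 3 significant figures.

1.61×10^21 J

Areal heat capacity C = ρc_p × D = 4.107×10^6 × 71.64 = 2.94×10^8 J/(m^2 K).
Heat per unit area: q = C ΔT = 2.94×10^8 × 3.185 = 9.37×10^8 J/m².
Total heat: Q = q × A = 9.37×10^8 × (1.717×10^6 × 10⁶ m²) = 1.61×10^21 J.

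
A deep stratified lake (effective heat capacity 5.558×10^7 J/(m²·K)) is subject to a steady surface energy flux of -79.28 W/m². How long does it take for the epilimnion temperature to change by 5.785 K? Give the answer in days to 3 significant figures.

Areal heat capacity C = 5.558×10^7 J/(m²·K) (given).
Time required: Δt = C ΔT / F = 5.56×10^7 × -5.785 / -79.28 = 4.06×10^6 s.
In days: 4.06×10^6 s / (86400 s/day) = 46.9 days.

46.9 days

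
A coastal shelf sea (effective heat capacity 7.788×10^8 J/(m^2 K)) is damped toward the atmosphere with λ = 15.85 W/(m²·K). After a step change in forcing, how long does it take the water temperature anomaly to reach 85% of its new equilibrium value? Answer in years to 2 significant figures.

3.0 years

Areal heat capacity C = 7.788×10^8 J/(m^2 K) (given).
τ = C / λ = 7.79×10^8 / 15.85 = 4.91×10^7 s.
Fraction reached: 1 − e^(−t/τ) = 0.85 ⇒ t = −τ ln(1 − 0.85) = τ × 1.90.
t = 9.32×10^7 s = 2.95 years.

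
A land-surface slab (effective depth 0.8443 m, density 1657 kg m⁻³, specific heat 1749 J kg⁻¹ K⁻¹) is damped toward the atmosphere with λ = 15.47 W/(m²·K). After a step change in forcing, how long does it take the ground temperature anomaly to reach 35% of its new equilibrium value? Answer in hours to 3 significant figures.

Areal heat capacity C = ρ c_p D = 1657 × 1749 × 0.8443 = 2.45×10^6 J/(m²·K).
τ = C / λ = 2.45×10^6 / 15.47 = 1.58×10^5 s.
Fraction reached: 1 − e^(−t/τ) = 0.35 ⇒ t = −τ ln(1 − 0.35) = τ × 0.431.
t = 68100 s = 18.9 hours.

18.9 hours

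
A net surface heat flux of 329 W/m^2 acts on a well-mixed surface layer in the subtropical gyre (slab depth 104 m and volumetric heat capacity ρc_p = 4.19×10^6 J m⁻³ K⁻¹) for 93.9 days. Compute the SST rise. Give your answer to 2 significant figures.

Areal heat capacity C = ρc_p × D = 4.19×10^6 × 104 = 4.36×10^8 J/(m^2 K).
Net heat input Q = F Δt = 329 × (93.9 days × 86400 s/day) = 2.67×10^9 J/m².
ΔT = Q / C = 2.67×10^9 / 4.36×10^8 = 6.13 K.

6.1 K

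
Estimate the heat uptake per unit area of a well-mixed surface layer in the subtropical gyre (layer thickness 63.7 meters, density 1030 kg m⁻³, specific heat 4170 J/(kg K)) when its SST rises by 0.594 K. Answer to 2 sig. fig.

Areal heat capacity C = ρ c_p D = 1030 × 4170 × 63.7 = 2.74×10^8 J/(m²·K).
ΔQ = C ΔT = 2.74×10^8 × 0.594 = 1.63×10^8 J/m².

1.6×10^8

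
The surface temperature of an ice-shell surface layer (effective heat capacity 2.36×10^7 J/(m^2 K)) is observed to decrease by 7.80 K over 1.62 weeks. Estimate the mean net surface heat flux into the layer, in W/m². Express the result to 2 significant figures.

-190

Areal heat capacity C = 2.36×10^7 J/(m^2 K) (given).
Required heat per unit area: Q = C ΔT = 2.36×10^7 × -7.80 = -1.84×10^8 J/m².
Flux F = Q / Δt = -1.84×10^8 / 9.80×10^5 s = -188 W/m².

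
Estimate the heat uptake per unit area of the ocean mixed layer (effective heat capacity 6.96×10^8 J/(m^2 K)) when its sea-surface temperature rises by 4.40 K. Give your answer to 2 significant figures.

3.1×10^9

Areal heat capacity C = 6.96×10^8 J/(m^2 K) (given).
ΔQ = C ΔT = 6.96×10^8 × 4.40 = 3.06×10^9 J/m².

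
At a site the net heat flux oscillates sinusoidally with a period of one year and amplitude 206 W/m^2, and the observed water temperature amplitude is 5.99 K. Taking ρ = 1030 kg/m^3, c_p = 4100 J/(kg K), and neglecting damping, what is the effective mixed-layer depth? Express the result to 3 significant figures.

ω = 2π / 3.15×10^7 s = 1.99×10^-7 s⁻¹.
Required C = F₀ / (A ω) = 206 / (5.99 × 1.99×10^-7) = 1.73×10^8 J/(m²·K).
D = C / (ρ c_p) = 1.73×10^8 / (1030 × 4100) = 40.9 m.

40.9 m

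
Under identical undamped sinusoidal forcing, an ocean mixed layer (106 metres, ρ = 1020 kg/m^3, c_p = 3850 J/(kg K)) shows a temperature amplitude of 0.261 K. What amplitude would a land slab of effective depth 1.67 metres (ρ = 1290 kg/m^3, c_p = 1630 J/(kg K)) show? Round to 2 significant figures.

31 K

C_ocean = 4.16×10^8 J/(m²·K); C_land = 3.51×10^6 J/(m²·K).
A ∝ 1/C ⇒ A_land = A_ocean × C_ocean/C_land = 0.261 × 119 = 30.9 K.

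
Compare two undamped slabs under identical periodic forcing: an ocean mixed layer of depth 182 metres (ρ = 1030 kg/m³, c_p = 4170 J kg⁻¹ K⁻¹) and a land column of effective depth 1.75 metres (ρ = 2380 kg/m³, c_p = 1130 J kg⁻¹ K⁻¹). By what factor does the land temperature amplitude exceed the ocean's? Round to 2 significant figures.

170

C_ocean = 1030 × 4170 × 182 = 7.82×10^8 J/(m²·K).
C_land = 2380 × 1130 × 1.75 = 4.71×10^6 J/(m²·K).
Undamped amplitude ∝ 1/C, so A_land/A_ocean = C_ocean/C_land = 166.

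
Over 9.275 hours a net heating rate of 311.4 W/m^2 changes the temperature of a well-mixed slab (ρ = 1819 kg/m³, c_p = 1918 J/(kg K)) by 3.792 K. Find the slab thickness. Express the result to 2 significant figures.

Heat input Q = F Δt = 311.4 × 33400 s = 1.04×10^7 J/m².
Required areal heat capacity C = Q / ΔT = 2.74×10^6 J/(m²·K).
Depth D = C / (ρ c_p) = 2.74×10^6 / (1819 × 1918) = 0.786 m.

0.79 m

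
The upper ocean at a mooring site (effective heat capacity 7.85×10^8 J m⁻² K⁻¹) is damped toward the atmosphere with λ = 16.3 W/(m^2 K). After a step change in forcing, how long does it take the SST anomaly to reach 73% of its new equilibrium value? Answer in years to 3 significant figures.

Areal heat capacity C = 7.85×10^8 J m⁻² K⁻¹ (given).
τ = C / λ = 7.85×10^8 / 16.3 = 4.82×10^7 s.
Fraction reached: 1 − e^(−t/τ) = 0.73 ⇒ t = −τ ln(1 − 0.73) = τ × 1.31.
t = 6.31×10^7 s = 2.00 years.

2.00 years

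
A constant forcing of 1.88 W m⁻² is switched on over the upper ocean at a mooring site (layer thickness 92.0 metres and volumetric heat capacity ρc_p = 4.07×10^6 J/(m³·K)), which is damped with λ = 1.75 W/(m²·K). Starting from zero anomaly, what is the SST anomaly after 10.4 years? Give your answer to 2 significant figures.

0.84 K

Areal heat capacity C = ρc_p × D = 4.07×10^6 × 92.0 = 3.74×10^8 J/(m^2 K).
τ = C / λ = 3.74×10^8 / 1.75 = 2.14×10^8 s.
Equilibrium anomaly ΔT_eq = F / λ = 1.88 / 1.75 = 1.07 K.
t = 10.4 years = 3.28×10^8 s, so t/τ = 1.53.
ΔT(t) = ΔT_eq (1 − e^(−t/τ)) = 1.07 × (1 − e^−1.53) = 0.843 K.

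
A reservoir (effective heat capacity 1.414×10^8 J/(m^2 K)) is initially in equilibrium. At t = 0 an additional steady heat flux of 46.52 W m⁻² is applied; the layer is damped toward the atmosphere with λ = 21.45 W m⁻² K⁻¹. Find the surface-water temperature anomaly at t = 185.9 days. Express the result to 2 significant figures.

2.0 K

Areal heat capacity C = 1.414×10^8 J/(m^2 K) (given).
τ = C / λ = 1.41×10^8 / 21.45 = 6.59×10^6 s.
Equilibrium anomaly ΔT_eq = F / λ = 46.52 / 21.45 = 2.17 K.
t = 185.9 days = 1.61×10^7 s, so t/τ = 2.44.
ΔT(t) = ΔT_eq (1 − e^(−t/τ)) = 2.17 × (1 − e^−2.44) = 1.98 K.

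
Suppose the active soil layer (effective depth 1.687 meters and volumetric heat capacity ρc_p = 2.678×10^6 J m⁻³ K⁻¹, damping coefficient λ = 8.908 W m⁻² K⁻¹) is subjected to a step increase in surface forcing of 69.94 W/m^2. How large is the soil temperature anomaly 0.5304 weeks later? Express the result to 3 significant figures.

Areal heat capacity C = ρc_p × D = 2.678×10^6 × 1.687 = 4.52×10^6 J/(m^2 K).
τ = C / λ = 4.52×10^6 / 8.908 = 5.07×10^5 s.
Equilibrium anomaly ΔT_eq = F / λ = 69.94 / 8.908 = 7.85 K.
t = 0.5304 weeks = 3.21×10^5 s, so t/τ = 0.633.
ΔT(t) = ΔT_eq (1 − e^(−t/τ)) = 7.85 × (1 − e^−0.633) = 3.68 K.

3.68 K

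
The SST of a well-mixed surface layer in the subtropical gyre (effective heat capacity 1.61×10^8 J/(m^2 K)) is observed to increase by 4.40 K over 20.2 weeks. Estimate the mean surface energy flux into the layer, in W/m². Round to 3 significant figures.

58.0

Areal heat capacity C = 1.61×10^8 J/(m^2 K) (given).
Required heat per unit area: Q = C ΔT = 1.61×10^8 × 4.40 = 7.08×10^8 J/m².
Flux F = Q / Δt = 7.08×10^8 / 1.22×10^7 s = 58.0 W/m².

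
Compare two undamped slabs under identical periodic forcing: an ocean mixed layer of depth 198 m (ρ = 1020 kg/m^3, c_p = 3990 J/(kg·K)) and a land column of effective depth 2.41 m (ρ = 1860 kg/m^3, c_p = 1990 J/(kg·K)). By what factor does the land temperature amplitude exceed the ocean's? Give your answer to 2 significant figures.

90

C_ocean = 1020 × 3990 × 198 = 8.06×10^8 J/(m²·K).
C_land = 1860 × 1990 × 2.41 = 8.92×10^6 J/(m²·K).
Undamped amplitude ∝ 1/C, so A_land/A_ocean = C_ocean/C_land = 90.3.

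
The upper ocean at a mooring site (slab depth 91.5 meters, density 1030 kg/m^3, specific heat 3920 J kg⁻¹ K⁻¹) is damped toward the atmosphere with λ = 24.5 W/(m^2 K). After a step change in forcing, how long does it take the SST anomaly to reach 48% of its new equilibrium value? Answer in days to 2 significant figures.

110 days

Areal heat capacity C = ρ c_p D = 1030 × 3920 × 91.5 = 3.69×10^8 J/(m^2 K).
τ = C / λ = 3.69×10^8 / 24.5 = 1.51×10^7 s.
Fraction reached: 1 − e^(−t/τ) = 0.48 ⇒ t = −τ ln(1 − 0.48) = τ × 0.654.
t = 9.86×10^6 s = 114 days.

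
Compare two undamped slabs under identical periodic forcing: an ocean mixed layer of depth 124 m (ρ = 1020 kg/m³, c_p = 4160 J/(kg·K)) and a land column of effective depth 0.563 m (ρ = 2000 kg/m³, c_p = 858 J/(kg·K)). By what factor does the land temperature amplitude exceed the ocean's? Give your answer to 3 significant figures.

545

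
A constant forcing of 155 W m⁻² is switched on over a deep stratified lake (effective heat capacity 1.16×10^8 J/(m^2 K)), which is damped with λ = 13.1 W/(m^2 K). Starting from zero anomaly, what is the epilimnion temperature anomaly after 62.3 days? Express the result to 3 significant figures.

Areal heat capacity C = 1.16×10^8 J/(m^2 K) (given).
τ = C / λ = 1.16×10^8 / 13.1 = 8.85×10^6 s.
Equilibrium anomaly ΔT_eq = F / λ = 155 / 13.1 = 11.8 K.
t = 62.3 days = 5.38×10^6 s, so t/τ = 0.608.
ΔT(t) = ΔT_eq (1 − e^(−t/τ)) = 11.8 × (1 − e^−0.608) = 5.39 K.

5.39 K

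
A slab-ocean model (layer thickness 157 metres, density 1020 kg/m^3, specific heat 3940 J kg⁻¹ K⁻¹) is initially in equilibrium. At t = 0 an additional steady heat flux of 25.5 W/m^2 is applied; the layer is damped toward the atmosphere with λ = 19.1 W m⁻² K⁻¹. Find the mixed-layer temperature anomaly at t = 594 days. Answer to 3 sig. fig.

1.05 K

Areal heat capacity C = ρ c_p D = 1020 × 3940 × 157 = 6.31×10^8 J/(m^2 K).
τ = C / λ = 6.31×10^8 / 19.1 = 3.30×10^7 s.
Equilibrium anomaly ΔT_eq = F / λ = 25.5 / 19.1 = 1.34 K.
t = 594 days = 5.13×10^7 s, so t/τ = 1.55.
ΔT(t) = ΔT_eq (1 − e^(−t/τ)) = 1.34 × (1 − e^−1.55) = 1.05 K.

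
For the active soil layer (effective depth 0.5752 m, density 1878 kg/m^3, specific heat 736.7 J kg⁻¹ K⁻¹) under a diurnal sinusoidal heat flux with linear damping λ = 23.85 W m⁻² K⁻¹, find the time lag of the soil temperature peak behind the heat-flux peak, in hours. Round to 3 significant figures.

4.51 hours

Areal heat capacity C = ρ c_p D = 1878 × 736.7 × 0.5752 = 7.96×10^5 J m⁻² K⁻¹.
ω = 2π / 86400 s = 7.27×10^-5 s⁻¹.
Phase lag φ = arctan(Cω/λ) = arctan(57.9/23.85) = 1.18 rad.
Time lag = φ / ω = 1.18 / 7.27×10^-5 = 16200 s = 4.51 hours.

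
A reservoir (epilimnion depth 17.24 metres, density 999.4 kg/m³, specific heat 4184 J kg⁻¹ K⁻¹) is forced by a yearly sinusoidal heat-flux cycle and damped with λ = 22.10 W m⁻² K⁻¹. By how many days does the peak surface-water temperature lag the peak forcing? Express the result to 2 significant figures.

33 days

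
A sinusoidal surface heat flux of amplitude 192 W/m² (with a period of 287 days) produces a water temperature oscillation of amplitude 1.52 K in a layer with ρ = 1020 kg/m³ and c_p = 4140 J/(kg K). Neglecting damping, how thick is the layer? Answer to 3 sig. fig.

118 m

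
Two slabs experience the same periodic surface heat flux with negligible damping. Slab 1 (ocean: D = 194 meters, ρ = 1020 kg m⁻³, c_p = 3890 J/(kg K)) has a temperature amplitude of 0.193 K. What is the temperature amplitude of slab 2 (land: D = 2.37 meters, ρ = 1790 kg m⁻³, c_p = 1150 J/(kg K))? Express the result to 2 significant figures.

30 K

C_ocean = 7.70×10^8 J/(m²·K); C_land = 4.88×10^6 J/(m²·K).
A ∝ 1/C ⇒ A_land = A_ocean × C_ocean/C_land = 0.193 × 158 = 30.5 K.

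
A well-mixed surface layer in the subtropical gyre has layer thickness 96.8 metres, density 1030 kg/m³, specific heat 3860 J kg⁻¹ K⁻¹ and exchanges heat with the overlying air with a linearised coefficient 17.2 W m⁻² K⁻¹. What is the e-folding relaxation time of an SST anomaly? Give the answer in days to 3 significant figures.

259 days

Areal heat capacity C = ρ c_p D = 1030 × 3860 × 96.8 = 3.85×10^8 J/(m²·K).
Relaxation time τ = C / λ = 3.85×10^8 / 17.2 = 2.24×10^7 s.
In days: 2.24×10^7 s / (86400 s/day) = 259 days.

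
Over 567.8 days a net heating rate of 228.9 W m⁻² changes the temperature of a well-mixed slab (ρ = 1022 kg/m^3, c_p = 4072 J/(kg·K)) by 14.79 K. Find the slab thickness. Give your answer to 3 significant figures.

182 m

Heat input Q = F Δt = 228.9 × 4.91×10^7 s = 1.12×10^10 J/m².
Required areal heat capacity C = Q / ΔT = 7.59×10^8 J/(m²·K).
Depth D = C / (ρ c_p) = 7.59×10^8 / (1022 × 4072) = 182 m.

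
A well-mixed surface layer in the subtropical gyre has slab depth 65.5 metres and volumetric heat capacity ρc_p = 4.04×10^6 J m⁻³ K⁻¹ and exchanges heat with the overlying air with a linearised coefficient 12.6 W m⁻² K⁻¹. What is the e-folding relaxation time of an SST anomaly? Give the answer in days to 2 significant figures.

Areal heat capacity C = ρc_p × D = 4.04×10^6 × 65.5 = 2.65×10^8 J/(m²·K).
Relaxation time τ = C / λ = 2.65×10^8 / 12.6 = 2.10×10^7 s.
In days: 2.10×10^7 s / (86400 s/day) = 243 days.

240 days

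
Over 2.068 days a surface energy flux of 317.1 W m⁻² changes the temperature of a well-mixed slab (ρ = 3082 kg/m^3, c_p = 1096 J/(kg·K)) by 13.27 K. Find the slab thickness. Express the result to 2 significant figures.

1.3 m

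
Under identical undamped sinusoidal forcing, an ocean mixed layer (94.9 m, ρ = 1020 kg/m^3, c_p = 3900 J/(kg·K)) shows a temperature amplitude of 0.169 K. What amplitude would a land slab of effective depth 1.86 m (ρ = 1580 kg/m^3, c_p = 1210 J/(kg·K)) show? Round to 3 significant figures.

17.9 K

C_ocean = 3.78×10^8 J/(m²·K); C_land = 3.56×10^6 J/(m²·K).
A ∝ 1/C ⇒ A_land = A_ocean × C_ocean/C_land = 0.169 × 106 = 17.9 K.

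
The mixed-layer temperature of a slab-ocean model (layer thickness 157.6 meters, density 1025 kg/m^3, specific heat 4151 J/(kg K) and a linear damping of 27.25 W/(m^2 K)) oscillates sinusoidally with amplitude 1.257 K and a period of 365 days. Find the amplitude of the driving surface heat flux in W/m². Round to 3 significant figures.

171

Areal heat capacity C = ρ c_p D = 1025 × 4151 × 157.6 = 6.71×10^8 J/(m^2 K).
ω = 2π / 3.15×10^7 s = 1.99×10^-7 s⁻¹.
√((Cω)² + λ²) = √((134)² + 27.25²) = 136 W/(m²·K).
F₀ = A × √((Cω)²+λ²) = 1.257 × 136 = 171 W/m².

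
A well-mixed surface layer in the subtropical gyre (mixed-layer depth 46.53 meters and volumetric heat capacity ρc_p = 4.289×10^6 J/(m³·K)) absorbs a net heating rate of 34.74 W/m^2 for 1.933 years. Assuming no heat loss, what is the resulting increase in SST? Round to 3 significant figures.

10.6 K

Areal heat capacity C = ρc_p × D = 4.289×10^6 × 46.53 = 2.00×10^8 J m⁻² K⁻¹.
Net heat input Q = F Δt = 34.74 × (1.933 years × 3.156×10^7 s/year) = 2.12×10^9 J/m².
ΔT = Q / C = 2.12×10^9 / 2.00×10^8 = 10.6 K.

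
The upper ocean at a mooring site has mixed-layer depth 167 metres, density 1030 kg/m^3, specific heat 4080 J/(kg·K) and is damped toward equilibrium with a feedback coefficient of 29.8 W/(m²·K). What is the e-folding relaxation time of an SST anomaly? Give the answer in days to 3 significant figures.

273 days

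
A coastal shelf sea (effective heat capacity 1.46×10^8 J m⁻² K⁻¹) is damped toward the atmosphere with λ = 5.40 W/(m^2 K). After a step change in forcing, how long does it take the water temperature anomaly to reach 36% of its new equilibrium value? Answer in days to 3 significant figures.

Areal heat capacity C = 1.46×10^8 J m⁻² K⁻¹ (given).
τ = C / λ = 1.46×10^8 / 5.40 = 2.70×10^7 s.
Fraction reached: 1 − e^(−t/τ) = 0.36 ⇒ t = −τ ln(1 − 0.36) = τ × 0.446.
t = 1.21×10^7 s = 140 days.

140 days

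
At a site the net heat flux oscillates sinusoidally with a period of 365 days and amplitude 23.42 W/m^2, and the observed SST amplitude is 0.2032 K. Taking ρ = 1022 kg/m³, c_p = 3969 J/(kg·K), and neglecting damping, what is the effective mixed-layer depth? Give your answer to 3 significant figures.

143 m

ω = 2π / 3.15×10^7 s = 1.99×10^-7 s⁻¹.
Required C = F₀ / (A ω) = 23.42 / (0.2032 × 1.99×10^-7) = 5.78×10^8 J/(m²·K).
D = C / (ρ c_p) = 5.78×10^8 / (1022 × 3969) = 143 m.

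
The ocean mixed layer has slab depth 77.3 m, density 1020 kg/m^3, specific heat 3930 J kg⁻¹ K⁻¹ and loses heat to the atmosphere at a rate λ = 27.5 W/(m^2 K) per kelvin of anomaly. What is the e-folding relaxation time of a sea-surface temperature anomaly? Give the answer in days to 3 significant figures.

Areal heat capacity C = ρ c_p D = 1020 × 3930 × 77.3 = 3.10×10^8 J/(m²·K).
Relaxation time τ = C / λ = 3.10×10^8 / 27.5 = 1.13×10^7 s.
In days: 1.13×10^7 s / (86400 s/day) = 130 days.

130 days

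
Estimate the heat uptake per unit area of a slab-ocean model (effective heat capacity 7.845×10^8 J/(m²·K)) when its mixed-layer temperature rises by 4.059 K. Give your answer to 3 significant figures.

Areal heat capacity C = 7.845×10^8 J/(m²·K) (given).
ΔQ = C ΔT = 7.84×10^8 × 4.059 = 3.18×10^9 J/m².

3.18×10^9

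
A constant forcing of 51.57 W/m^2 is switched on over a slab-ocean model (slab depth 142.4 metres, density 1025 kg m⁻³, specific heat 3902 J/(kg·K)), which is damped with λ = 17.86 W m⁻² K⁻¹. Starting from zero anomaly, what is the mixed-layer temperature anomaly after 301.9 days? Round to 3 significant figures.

1.61 K

Areal heat capacity C = ρ c_p D = 1025 × 3902 × 142.4 = 5.70×10^8 J/(m²·K).
τ = C / λ = 5.70×10^8 / 17.86 = 3.19×10^7 s.
Equilibrium anomaly ΔT_eq = F / λ = 51.57 / 17.86 = 2.89 K.
t = 301.9 days = 2.61×10^7 s, so t/τ = 0.818.
ΔT(t) = ΔT_eq (1 − e^(−t/τ)) = 2.89 × (1 − e^−0.818) = 1.61 K.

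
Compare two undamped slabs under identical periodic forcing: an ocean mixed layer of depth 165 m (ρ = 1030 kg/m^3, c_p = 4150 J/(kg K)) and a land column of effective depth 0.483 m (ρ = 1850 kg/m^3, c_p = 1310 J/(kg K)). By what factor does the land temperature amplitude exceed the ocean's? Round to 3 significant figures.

603

C_ocean = 1030 × 4150 × 165 = 7.05×10^8 J/(m²·K).
C_land = 1850 × 1310 × 0.483 = 1.17×10^6 J/(m²·K).
Undamped amplitude ∝ 1/C, so A_land/A_ocean = C_ocean/C_land = 603.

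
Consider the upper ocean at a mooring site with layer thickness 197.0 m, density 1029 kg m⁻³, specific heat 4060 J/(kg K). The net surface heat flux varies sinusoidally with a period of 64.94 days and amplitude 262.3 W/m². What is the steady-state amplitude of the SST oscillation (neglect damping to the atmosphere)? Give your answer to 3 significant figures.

0.285 K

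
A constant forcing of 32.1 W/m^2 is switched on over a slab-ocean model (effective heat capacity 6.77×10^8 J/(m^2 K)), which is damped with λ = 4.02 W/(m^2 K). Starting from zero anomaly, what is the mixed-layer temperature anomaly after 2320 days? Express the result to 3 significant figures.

5.56 K

Areal heat capacity C = 6.77×10^8 J/(m^2 K) (given).
τ = C / λ = 6.77×10^8 / 4.02 = 1.68×10^8 s.
Equilibrium anomaly ΔT_eq = F / λ = 32.1 / 4.02 = 7.99 K.
t = 2320 days = 2.00×10^8 s, so t/τ = 1.19.
ΔT(t) = ΔT_eq (1 − e^(−t/τ)) = 7.99 × (1 − e^−1.19) = 5.56 K.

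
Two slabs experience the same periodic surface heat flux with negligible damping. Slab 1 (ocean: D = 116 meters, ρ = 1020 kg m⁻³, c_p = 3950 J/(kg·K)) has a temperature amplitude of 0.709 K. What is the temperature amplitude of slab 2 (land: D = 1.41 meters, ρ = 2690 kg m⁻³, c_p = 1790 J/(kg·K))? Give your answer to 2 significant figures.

C_ocean = 4.67×10^8 J/(m²·K); C_land = 6.79×10^6 J/(m²·K).
A ∝ 1/C ⇒ A_land = A_ocean × C_ocean/C_land = 0.709 × 68.8 = 48.8 K.

49 K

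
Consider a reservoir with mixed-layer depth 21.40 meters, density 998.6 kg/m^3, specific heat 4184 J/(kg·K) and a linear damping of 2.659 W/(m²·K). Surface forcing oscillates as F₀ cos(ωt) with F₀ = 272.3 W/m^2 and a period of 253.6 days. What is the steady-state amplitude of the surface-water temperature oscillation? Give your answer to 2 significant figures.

11 K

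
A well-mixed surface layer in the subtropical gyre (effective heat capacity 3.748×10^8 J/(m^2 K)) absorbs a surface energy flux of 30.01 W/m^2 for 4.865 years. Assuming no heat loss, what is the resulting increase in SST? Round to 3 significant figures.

12.3 K

Areal heat capacity C = 3.748×10^8 J/(m^2 K) (given).
Net heat input Q = F Δt = 30.01 × (4.865 years × 3.156×10^7 s/year) = 4.61×10^9 J/m².
ΔT = Q / C = 4.61×10^9 / 3.75×10^8 = 12.3 K.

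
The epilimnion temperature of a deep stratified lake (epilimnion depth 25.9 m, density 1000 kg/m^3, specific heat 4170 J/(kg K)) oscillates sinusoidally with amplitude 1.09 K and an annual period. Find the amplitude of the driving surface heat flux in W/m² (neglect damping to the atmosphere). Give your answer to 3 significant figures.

Areal heat capacity C = ρ c_p D = 1000 × 4170 × 25.9 = 1.08×10^8 J/(m²·K).
ω = 2π / 3.15×10^7 s = 1.99×10^-7 s⁻¹.
Cω = 1.08×10^8 × 1.99×10^-7 = 21.5 W/(m²·K).
F₀ = A × Cω = 1.09 × 21.5 = 23.5 W/m².

23.5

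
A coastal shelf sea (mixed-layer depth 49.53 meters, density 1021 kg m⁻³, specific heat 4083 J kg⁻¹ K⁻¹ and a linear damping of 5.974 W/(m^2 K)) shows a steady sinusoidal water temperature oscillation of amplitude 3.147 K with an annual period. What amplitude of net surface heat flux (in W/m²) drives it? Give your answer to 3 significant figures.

131

Areal heat capacity C = ρ c_p D = 1021 × 4083 × 49.53 = 2.06×10^8 J/(m²·K).
ω = 2π / 3.15×10^7 s = 1.99×10^-7 s⁻¹.
√((Cω)² + λ²) = √((41.1)² + 5.974²) = 41.6 W/(m²·K).
F₀ = A × √((Cω)²+λ²) = 3.147 × 41.6 = 131 W/m².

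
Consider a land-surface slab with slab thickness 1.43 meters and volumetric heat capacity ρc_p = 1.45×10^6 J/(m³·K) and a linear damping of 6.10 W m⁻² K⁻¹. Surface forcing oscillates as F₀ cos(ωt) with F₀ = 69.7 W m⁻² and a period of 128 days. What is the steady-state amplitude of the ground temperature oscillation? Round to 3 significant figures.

11.2 K

Areal heat capacity C = ρc_p × D = 1.45×10^6 × 1.43 = 2.07×10^6 J m⁻² K⁻¹.
Angular frequency ω = 2π / T = 2π / 1.11×10^7 s = 5.68×10^-7 s⁻¹.
√((Cω)² + λ²) = √((1.18)² + 6.10²) = 6.21 W/(m²·K).
Amplitude A = F₀ / √((Cω)²+λ²) = 69.7 / 6.21 = 11.2 K.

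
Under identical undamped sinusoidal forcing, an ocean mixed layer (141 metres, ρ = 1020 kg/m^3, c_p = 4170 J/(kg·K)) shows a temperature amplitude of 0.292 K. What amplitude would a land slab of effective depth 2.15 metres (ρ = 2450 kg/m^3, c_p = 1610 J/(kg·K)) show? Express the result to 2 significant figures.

C_ocean = 6.00×10^8 J/(m²·K); C_land = 8.48×10^6 J/(m²·K).
A ∝ 1/C ⇒ A_land = A_ocean × C_ocean/C_land = 0.292 × 70.7 = 20.6 K.

21 K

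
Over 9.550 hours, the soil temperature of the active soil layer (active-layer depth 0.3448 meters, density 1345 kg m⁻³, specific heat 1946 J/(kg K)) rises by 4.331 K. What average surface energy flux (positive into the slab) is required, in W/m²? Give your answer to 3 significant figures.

Areal heat capacity C = ρ c_p D = 1345 × 1946 × 0.3448 = 9.02×10^5 J m⁻² K⁻¹.
Required heat per unit area: Q = C ΔT = 9.02×10^5 × 4.331 = 3.91×10^6 J/m².
Flux F = Q / Δt = 3.91×10^6 / 34400 s = 114 W/m².

114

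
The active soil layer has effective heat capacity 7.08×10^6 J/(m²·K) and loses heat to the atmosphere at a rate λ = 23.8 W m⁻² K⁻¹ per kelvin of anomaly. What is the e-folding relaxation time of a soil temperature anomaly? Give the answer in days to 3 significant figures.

Areal heat capacity C = 7.08×10^6 J/(m²·K) (given).
Relaxation time τ = C / λ = 7.08×10^6 / 23.8 = 2.97×10^5 s.
In days: 2.97×10^5 s / (86400 s/day) = 3.44 days.

3.44 days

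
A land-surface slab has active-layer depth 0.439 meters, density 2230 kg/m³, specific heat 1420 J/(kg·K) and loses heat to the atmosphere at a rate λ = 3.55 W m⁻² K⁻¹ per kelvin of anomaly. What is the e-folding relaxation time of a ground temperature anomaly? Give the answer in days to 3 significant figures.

4.53 days

Areal heat capacity C = ρ c_p D = 2230 × 1420 × 0.439 = 1.39×10^6 J m⁻² K⁻¹.
Relaxation time τ = C / λ = 1.39×10^6 / 3.55 = 3.92×10^5 s.
In days: 3.92×10^5 s / (86400 s/day) = 4.53 days.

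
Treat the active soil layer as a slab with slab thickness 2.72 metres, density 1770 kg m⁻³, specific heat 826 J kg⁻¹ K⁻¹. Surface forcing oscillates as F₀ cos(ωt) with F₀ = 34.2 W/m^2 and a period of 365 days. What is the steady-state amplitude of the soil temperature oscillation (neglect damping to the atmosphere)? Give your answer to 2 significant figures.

Areal heat capacity C = ρ c_p D = 1770 × 826 × 2.72 = 3.98×10^6 J m⁻² K⁻¹.
Angular frequency ω = 2π / T = 2π / 3.15×10^7 s = 1.99×10^-7 s⁻¹.
Cω = 3.98×10^6 × 1.99×10^-7 = 0.792 W/(m²·K).
Amplitude A = F₀ / (Cω) = 34.2 / 0.792 = 43.2 K.

43 K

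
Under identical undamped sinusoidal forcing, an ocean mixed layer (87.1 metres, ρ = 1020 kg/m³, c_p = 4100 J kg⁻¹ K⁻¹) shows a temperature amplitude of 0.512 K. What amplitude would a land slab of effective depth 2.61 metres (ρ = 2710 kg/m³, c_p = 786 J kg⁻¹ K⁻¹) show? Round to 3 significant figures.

C_ocean = 3.64×10^8 J/(m²·K); C_land = 5.56×10^6 J/(m²·K).
A ∝ 1/C ⇒ A_land = A_ocean × C_ocean/C_land = 0.512 × 65.5 = 33.5 K.

33.5 K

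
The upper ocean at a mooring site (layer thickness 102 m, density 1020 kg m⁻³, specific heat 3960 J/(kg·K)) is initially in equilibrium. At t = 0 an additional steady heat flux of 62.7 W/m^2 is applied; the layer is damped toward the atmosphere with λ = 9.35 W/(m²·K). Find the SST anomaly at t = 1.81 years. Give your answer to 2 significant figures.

Areal heat capacity C = ρ c_p D = 1020 × 3960 × 102 = 4.12×10^8 J m⁻² K⁻¹.
τ = C / λ = 4.12×10^8 / 9.35 = 4.41×10^7 s.
Equilibrium anomaly ΔT_eq = F / λ = 62.7 / 9.35 = 6.71 K.
t = 1.81 years = 5.71×10^7 s, so t/τ = 1.30.
ΔT(t) = ΔT_eq (1 − e^(−t/τ)) = 6.71 × (1 − e^−1.30) = 4.87 K.

4.9 K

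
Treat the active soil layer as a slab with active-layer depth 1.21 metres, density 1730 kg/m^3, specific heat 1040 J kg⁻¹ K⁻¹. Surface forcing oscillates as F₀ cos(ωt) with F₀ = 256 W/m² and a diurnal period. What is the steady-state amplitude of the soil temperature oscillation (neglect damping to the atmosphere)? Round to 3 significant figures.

1.62 K

Areal heat capacity C = ρ c_p D = 1730 × 1040 × 1.21 = 2.18×10^6 J m⁻² K⁻¹.
Angular frequency ω = 2π / T = 2π / 86400 s = 7.27×10^-5 s⁻¹.
Cω = 2.18×10^6 × 7.27×10^-5 = 158 W/(m²·K).
Amplitude A = F₀ / (Cω) = 256 / 158 = 1.62 K.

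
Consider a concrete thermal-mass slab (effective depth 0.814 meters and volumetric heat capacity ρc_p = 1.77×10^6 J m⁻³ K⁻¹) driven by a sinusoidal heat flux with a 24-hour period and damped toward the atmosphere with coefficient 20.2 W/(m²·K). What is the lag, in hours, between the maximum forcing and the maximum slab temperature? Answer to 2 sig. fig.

5.3 hours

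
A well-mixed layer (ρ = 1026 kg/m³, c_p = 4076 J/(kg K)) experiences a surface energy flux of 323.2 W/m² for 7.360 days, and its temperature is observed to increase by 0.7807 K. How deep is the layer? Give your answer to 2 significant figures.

63 m

Heat input Q = F Δt = 323.2 × 6.36×10^5 s = 2.06×10^8 J/m².
Required areal heat capacity C = Q / ΔT = 2.63×10^8 J/(m²·K).
Depth D = C / (ρ c_p) = 2.63×10^8 / (1026 × 4076) = 63.0 m.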